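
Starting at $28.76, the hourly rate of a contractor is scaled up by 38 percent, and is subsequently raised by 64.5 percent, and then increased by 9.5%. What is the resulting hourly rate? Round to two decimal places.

$71.49

Each change multiplies by a factor: 1.38 × 1.645 × 1.095 = 2.4857595.
$28.76 × 2.4857595 = $71.49044322 ≈ $71.49.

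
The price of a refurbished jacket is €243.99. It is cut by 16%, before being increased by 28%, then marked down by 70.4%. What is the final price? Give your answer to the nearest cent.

16% decrease: €243.99 × 0.84 = €204.9516.
Apply the 28% increase: €204.9516 × 1.28 = €262.338048.
70.4% decrease: €262.338048 × 0.296 = €77.652062208 ≈ €77.65.

€77.65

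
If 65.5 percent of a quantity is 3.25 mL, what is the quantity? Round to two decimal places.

3.25 mL ÷ 0.655 ≈ 4.96 mL.

4.96 mL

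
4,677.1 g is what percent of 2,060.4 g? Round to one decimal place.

4,677.1 g ÷ 2,060.4 g ≈ 227.0%.

227.0%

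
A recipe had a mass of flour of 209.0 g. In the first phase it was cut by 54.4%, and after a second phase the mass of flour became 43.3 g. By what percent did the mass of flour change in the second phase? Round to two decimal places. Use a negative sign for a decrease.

-54.57%

After the first phase: 209.0 × 0.456 = 95.304.
Second-phase multiplier: 43.3 ÷ 95.304 ≈ 0.454336.
That is a change of -54.57%.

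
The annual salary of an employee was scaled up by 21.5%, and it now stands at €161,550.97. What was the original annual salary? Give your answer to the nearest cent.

The overall multiplier applied was 1.215.
So the original annual salary was €161,550.97 ÷ 1.215 ≈ €132,963.76.

€132,963.76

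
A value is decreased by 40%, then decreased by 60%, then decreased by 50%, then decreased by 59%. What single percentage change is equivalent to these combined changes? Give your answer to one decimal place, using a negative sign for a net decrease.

-95.1%

The combined multiplier is 0.6 × 0.4 × 0.5 × 0.41 = 0.0492.
That corresponds to a decrease of 95.1%.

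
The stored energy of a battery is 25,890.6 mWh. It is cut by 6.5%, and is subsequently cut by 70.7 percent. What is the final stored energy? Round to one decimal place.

7,092.9 mWh

After the 6.5% decrease: 25,890.6 × 0.935 = 24207.711.
Apply the 70.7% decrease: 24207.711 × 0.293 = 7092.859323 ≈ 7,092.9.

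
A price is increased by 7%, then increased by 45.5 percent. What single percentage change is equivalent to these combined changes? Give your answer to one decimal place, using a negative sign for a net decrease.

55.7%

A 7% increase multiplies by 1.07.
Then a 45.5% increase: 1.07 × 1.455 = 1.55685.
Overall factor 1.55685, i.e. 55.7%.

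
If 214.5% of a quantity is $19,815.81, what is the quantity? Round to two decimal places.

$9,238.14

$19,815.81 ÷ 2.145 ≈ $9,238.14.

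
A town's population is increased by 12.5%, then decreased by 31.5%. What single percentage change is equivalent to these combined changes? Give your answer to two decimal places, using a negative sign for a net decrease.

-22.94%

The combined multiplier is 1.125 × 0.685 = 0.770625.
That corresponds to a decrease of 22.94%.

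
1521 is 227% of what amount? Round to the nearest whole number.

670

1521 ÷ 2.27 ≈ 670.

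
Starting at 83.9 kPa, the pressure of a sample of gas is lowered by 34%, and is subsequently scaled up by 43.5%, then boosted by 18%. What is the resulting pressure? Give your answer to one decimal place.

Each change multiplies by a factor: 0.66 × 1.435 × 1.18 = 1.117578.
83.9 × 1.117578 = 93.7647942 ≈ 93.8.

93.8 kPa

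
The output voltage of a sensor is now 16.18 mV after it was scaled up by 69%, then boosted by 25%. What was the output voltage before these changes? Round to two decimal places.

7.66 mV

The overall multiplier applied was 1.69 × 1.25 = 2.1125.
So the original output voltage was 16.18 ÷ 2.1125 ≈ 7.66 mV.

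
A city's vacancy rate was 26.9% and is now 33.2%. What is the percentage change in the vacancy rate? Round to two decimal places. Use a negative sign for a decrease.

23.42%

The change is 33.2 − 26.9 = 6.3 percentage points.
Relative to the original 26.9%, that is 6.3 ÷ 26.9 ≈ 23.42%.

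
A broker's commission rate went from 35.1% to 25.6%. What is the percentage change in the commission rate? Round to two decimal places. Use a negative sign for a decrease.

The change is 25.6 − 35.1 = -9.5 percentage points.
Relative to the original 35.1%, that is -9.5 ÷ 35.1 ≈ -27.07%.

-27.07%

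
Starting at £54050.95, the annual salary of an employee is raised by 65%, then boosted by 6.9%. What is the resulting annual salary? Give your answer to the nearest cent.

£95337.77

65% increase: £54050.95 × 1.65 = £89184.0675.
After the 6.9% increase: £89184.0675 × 1.069 = £95337.7681575 ≈ £95337.77.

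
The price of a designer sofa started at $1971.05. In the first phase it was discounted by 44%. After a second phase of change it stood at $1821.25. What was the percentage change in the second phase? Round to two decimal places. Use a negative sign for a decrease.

65.00%

After the first phase: $1971.05 × 0.56 = $1103.788.
Second-phase multiplier: $1821.25 ÷ $1103.788 ≈ 1.65.
That is a change of 65.00%.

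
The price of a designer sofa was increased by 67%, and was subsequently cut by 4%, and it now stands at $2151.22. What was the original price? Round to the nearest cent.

The overall multiplier applied was 1.67 × 0.96 = 1.6032.
So the original price was $2151.22 ÷ 1.6032 ≈ $1341.83.

$1341.83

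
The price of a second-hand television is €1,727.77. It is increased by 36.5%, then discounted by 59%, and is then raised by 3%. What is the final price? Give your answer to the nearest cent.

€995.95

Each change multiplies by a factor: 1.365 × 0.41 × 1.03 = 0.5764395.
€1,727.77 × 0.5764395 = €995.954874915 ≈ €995.95.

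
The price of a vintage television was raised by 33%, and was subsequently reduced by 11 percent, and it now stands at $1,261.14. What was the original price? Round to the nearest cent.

Undoing the 11% decrease: $1,261.14 ÷ 0.89 ≈ $1417.011236.
Undoing the 33% increase: $1417.011236 ÷ 1.33 ≈ $1,065.42.

$1,065.42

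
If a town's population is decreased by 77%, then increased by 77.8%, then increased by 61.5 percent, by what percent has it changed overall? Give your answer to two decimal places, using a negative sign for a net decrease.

-33.96%

A 77% decrease multiplies by 0.23.
Then a 77.8% increase: 0.23 × 1.778 = 0.40894.
Then a 61.5% increase: 0.40894 × 1.615 = 0.6604381.
Overall factor 0.6604381, i.e. -33.96%.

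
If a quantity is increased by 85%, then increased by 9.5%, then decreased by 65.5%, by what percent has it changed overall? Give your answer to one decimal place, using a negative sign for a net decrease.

-30.1%

The combined multiplier is 1.85 × 1.095 × 0.345 = 0.69888375.
That corresponds to a decrease of 30.1%.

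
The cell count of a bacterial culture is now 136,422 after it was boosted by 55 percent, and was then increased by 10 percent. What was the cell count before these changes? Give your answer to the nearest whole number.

80,013

The overall multiplier applied was 1.55 × 1.1 = 1.705.
So the original cell count was 136,422 ÷ 1.705 ≈ 80,013.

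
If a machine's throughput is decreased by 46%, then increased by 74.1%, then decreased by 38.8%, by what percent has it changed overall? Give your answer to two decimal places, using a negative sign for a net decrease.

The combined multiplier is 0.54 × 1.741 × 0.612 = 0.57536568.
That corresponds to a decrease of 42.46%.

-42.46%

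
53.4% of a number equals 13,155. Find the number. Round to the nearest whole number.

13,155 ÷ 0.534 ≈ 24,635.

24,635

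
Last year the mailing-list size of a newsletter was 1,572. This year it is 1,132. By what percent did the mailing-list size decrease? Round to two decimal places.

Change: 1,132 − 1,572 = -440.
Relative to the original: -440 ÷ 1,572 ≈ -27.99%.
So the mailing-list size decreased by 27.99%.

27.99%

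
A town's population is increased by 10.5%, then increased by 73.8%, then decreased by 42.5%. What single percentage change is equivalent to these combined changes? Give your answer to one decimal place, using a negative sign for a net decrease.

A 10.5% increase multiplies by 1.105.
Then a 73.8% increase: 1.105 × 1.738 = 1.92049.
Then a 42.5% decrease: 1.92049 × 0.575 = 1.10428175.
Overall factor 1.10428175, i.e. 10.4%.

10.4%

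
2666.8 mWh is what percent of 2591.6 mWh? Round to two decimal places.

2666.8 mWh ÷ 2591.6 mWh ≈ 102.90%.

102.90%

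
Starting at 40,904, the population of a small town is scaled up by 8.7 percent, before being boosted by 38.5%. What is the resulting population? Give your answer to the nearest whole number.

61,581

Each change multiplies by a factor: 1.087 × 1.385 = 1.505495.
40,904 × 1.505495 = 61580.76748 ≈ 61,581.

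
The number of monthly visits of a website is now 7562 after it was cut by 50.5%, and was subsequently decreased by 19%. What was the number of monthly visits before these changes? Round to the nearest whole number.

The overall multiplier applied was 0.495 × 0.81 = 0.40095.
So the original number of monthly visits was 7562 ÷ 0.40095 ≈ 18860.

18860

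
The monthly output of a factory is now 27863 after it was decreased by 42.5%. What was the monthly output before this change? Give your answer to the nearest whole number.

The overall multiplier applied was 0.575.
So the original monthly output was 27863 ÷ 0.575 ≈ 48457.

48457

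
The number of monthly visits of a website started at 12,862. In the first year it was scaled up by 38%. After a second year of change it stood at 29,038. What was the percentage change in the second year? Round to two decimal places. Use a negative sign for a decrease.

After the first year: 12,862 × 1.38 = 17749.56.
Second-year multiplier: 29,038 ÷ 17749.56 ≈ 1.635984.
That is a change of 63.60%.

63.60%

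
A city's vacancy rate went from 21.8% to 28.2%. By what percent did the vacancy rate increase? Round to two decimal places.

29.36%

The change is 28.2 − 21.8 = 6.4 percentage points.
Relative to the original 21.8%, that is 6.4 ÷ 21.8 ≈ 29.36%.
So the vacancy rate rose by 29.36%.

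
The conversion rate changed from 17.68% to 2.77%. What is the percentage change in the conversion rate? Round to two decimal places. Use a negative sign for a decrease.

The change is 2.77 − 17.68 = -14.91 percentage points.
Relative to the original 17.68%, that is -14.91 ÷ 17.68 ≈ -84.33%.

-84.33%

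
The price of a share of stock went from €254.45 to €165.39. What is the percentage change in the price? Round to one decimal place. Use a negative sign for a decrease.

-35.0%

Change: €165.39 − €254.45 = -€89.06.
Relative to the original: -€89.06 ÷ €254.45 ≈ -35.0%.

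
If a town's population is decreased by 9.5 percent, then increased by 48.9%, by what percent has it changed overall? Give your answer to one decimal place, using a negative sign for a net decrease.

34.8%

A 9.5% decrease multiplies by 0.905.
Then a 48.9% increase: 0.905 × 1.489 = 1.347545.
Overall factor 1.347545, i.e. 34.8%.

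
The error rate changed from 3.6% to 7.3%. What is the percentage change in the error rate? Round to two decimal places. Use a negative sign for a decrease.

102.78%

The change is 7.3 − 3.6 = 3.7 percentage points.
Relative to the original 3.6%, that is 3.7 ÷ 3.6 ≈ 102.78%.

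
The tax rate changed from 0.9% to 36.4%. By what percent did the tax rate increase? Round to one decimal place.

The change is 36.4 − 0.9 = 35.5 percentage points.
Relative to the original 0.9%, that is 35.5 ÷ 0.9 ≈ 3944.4%.
So the tax rate rose by 3944.4%.

3944.4%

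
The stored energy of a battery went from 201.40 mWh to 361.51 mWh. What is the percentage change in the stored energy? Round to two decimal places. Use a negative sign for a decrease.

Change: 361.51 − 201.40 = 160.11.
Relative to the original: 160.11 ÷ 201.40 ≈ 79.50%.

79.50%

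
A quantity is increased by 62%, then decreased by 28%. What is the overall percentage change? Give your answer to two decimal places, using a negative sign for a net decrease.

16.64%

A 62% increase multiplies by 1.62.
Then a 28% decrease: 1.62 × 0.72 = 1.1664.
Overall factor 1.1664, i.e. 16.64%.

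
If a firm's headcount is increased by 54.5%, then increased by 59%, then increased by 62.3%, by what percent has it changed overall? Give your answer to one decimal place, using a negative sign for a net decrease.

298.7%

The combined multiplier is 1.545 × 1.59 × 1.623 = 3.98698065.
That corresponds to an increase of 298.7%.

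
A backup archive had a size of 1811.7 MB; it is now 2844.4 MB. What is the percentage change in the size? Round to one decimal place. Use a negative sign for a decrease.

57.0%

Change: 2844.4 − 1811.7 = 1032.7.
Relative to the original: 1032.7 ÷ 1811.7 ≈ 57.0%.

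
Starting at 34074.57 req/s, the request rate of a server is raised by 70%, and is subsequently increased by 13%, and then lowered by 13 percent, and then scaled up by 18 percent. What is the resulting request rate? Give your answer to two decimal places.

Each change multiplies by a factor: 1.7 × 1.13 × 0.87 × 1.18 = 1.9720986.
34074.57 × 1.9720986 = 67198.411792602 ≈ 67198.41.

67198.41 req/s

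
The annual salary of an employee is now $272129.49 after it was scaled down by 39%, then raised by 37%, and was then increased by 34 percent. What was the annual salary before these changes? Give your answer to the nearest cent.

$243007.91

Undoing the 34% increase: $272129.49 ÷ 1.34 ≈ $203081.708955.
Undoing the 37% increase: $203081.708955 ÷ 1.37 ≈ $148234.824055.
Undoing the 39% decrease: $148234.824055 ÷ 0.61 ≈ $243007.91.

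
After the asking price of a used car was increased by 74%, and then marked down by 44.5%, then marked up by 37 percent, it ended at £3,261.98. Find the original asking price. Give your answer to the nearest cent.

Undoing the 37% increase: £3,261.98 ÷ 1.37 ≈ £2381.007299.
Undoing the 44.5% decrease: £2381.007299 ÷ 0.555 ≈ £4290.103241.
Undoing the 74% increase: £4290.103241 ÷ 1.74 ≈ £2,465.58.

£2,465.58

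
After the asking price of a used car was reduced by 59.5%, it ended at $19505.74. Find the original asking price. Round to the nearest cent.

The overall multiplier applied was 0.405.
So the original asking price was $19505.74 ÷ 0.405 ≈ $48162.32.

$48162.32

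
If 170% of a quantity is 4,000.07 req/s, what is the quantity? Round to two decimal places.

4,000.07 req/s ÷ 1.7 ≈ 2,352.98 req/s.

2,352.98 req/s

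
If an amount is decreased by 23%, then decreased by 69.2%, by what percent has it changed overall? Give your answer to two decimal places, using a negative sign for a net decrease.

The combined multiplier is 0.77 × 0.308 = 0.23716.
That corresponds to a decrease of 76.28%.

-76.28%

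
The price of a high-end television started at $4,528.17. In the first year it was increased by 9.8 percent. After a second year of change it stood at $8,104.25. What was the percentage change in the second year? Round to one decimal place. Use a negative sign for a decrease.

63.0%

After the first year: $4,528.17 × 1.098 = $4971.93066.
Second-year multiplier: $8,104.25 ÷ $4971.93066 ≈ 1.63.
That is a change of 63.0%.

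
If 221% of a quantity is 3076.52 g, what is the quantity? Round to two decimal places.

3076.52 g ÷ 2.21 ≈ 1392.09 g.

1392.09 g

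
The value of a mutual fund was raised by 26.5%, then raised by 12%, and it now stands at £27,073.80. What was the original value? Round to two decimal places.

£19,109.12

The overall multiplier applied was 1.265 × 1.12 = 1.4168.
So the original value was £27,073.80 ÷ 1.4168 ≈ £19,109.12.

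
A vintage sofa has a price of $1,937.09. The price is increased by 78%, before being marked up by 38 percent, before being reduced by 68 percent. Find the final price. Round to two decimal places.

Each change multiplies by a factor: 1.78 × 1.38 × 0.32 = 0.786048.
$1,937.09 × 0.786048 = $1522.64572032 ≈ $1,522.65.

$1,522.65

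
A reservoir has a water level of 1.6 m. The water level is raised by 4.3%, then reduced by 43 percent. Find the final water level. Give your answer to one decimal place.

1.0 m

Apply the 4.3% increase: 1.6 × 1.043 = 1.6688.
Apply the 43% decrease: 1.6688 × 0.57 = 0.951216 ≈ 1.0.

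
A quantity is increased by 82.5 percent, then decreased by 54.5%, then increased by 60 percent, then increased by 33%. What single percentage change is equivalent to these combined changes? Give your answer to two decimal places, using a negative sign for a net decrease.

76.70%

The combined multiplier is 1.825 × 0.455 × 1.6 × 1.33 = 1.767038.
That corresponds to an increase of 76.70%.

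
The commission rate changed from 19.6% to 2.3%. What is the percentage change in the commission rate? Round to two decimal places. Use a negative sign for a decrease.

The change is 2.3 − 19.6 = -17.3 percentage points.
Relative to the original 19.6%, that is -17.3 ÷ 19.6 ≈ -88.27%.

-88.27%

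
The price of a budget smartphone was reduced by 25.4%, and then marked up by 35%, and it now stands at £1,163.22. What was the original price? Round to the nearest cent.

£1,155.02

The overall multiplier applied was 0.746 × 1.35 = 1.0071.
So the original price was £1,163.22 ÷ 1.0071 ≈ £1,155.02.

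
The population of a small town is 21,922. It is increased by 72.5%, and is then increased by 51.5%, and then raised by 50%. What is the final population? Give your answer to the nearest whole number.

85,936

Each change multiplies by a factor: 1.725 × 1.515 × 1.5 = 3.9200625.
21,922 × 3.9200625 = 85935.610125 ≈ 85,936.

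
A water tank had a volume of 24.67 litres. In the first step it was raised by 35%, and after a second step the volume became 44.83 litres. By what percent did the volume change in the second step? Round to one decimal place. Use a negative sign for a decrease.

34.6%

After the first step: 24.67 × 1.35 = 33.3045.
Second-step multiplier: 44.83 ÷ 33.3045 ≈ 1.34606.
That is a change of 34.6%.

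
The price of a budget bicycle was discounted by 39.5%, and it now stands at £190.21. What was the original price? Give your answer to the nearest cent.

£314.40

The overall multiplier applied was 0.605.
So the original price was £190.21 ÷ 0.605 ≈ £314.40.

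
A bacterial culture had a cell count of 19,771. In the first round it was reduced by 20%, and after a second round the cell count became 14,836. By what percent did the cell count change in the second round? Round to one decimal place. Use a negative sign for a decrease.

-6.2%

After the first round: 19,771 × 0.8 = 15816.8.
Second-round multiplier: 14,836 ÷ 15816.8 ≈ 0.93799.
That is a change of -6.2%.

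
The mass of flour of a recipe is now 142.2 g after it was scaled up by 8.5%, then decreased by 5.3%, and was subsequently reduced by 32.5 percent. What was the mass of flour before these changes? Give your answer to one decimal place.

205.0 g

Undoing the 32.5% decrease: 142.2 ÷ 0.675 ≈ 210.666667.
Undoing the 5.3% decrease: 210.666667 ÷ 0.947 ≈ 222.456882.
Undoing the 8.5% increase: 222.456882 ÷ 1.085 ≈ 205.0 g.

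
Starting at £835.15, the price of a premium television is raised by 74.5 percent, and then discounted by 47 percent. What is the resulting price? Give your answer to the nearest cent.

Each change multiplies by a factor: 1.745 × 0.53 = 0.92485.
£835.15 × 0.92485 = £772.3884775 ≈ £772.39.

£772.39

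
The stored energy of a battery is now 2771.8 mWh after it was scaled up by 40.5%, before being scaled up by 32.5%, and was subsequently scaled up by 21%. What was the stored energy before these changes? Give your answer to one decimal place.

The overall multiplier applied was 1.405 × 1.325 × 1.21 = 2.25256625.
So the original stored energy was 2771.8 ÷ 2.25256625 ≈ 1230.5 mWh.

1230.5 mWh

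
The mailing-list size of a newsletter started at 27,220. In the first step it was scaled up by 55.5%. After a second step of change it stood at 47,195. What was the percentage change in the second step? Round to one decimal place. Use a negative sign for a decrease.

11.5%

After the first step: 27,220 × 1.555 = 42327.1.
Second-step multiplier: 47,195 ÷ 42327.1 ≈ 1.11501.
That is a change of 11.5%.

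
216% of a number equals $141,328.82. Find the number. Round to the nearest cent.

$141,328.82 ÷ 2.16 ≈ $65,430.01.

$65,430.01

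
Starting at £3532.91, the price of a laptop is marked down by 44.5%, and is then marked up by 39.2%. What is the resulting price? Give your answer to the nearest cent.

£2729.38

Each change multiplies by a factor: 0.555 × 1.392 = 0.77256.
£3532.91 × 0.77256 = £2729.3849496 ≈ £2729.38.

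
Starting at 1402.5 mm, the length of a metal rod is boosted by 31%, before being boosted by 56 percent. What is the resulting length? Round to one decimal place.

31% increase: 1402.5 × 1.31 = 1837.275.
Apply the 56% increase: 1837.275 × 1.56 = 2866.149 ≈ 2866.1.

2866.1 mm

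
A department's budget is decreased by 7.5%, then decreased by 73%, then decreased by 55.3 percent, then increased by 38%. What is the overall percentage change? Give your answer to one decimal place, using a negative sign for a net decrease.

-84.6%

A 7.5% decrease multiplies by 0.925.
Then a 73% decrease: 0.925 × 0.27 = 0.24975.
Then a 55.3% decrease: 0.24975 × 0.447 = 0.11163825.
Then a 38% increase: 0.11163825 × 1.38 = 0.154060785.
Overall factor 0.154060785, i.e. -84.6%.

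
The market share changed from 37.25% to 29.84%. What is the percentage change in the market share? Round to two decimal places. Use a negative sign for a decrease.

-19.89%

The change is 29.84 − 37.25 = -7.41 percentage points.
Relative to the original 37.25%, that is -7.41 ÷ 37.25 ≈ -19.89%.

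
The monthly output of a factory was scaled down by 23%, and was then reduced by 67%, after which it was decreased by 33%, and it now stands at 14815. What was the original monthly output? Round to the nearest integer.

Undoing the 33% decrease: 14815 ÷ 0.67 ≈ 22111.940299.
Undoing the 67% decrease: 22111.940299 ÷ 0.33 ≈ 67005.879694.
Undoing the 23% decrease: 67005.879694 ÷ 0.77 ≈ 87021.

87021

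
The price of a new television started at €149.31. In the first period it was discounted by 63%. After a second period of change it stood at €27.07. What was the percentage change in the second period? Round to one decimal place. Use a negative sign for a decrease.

-51.0%

After the first period: €149.31 × 0.37 = €55.2447.
Second-period multiplier: €27.07 ÷ €55.2447 ≈ 0.49.
That is a change of -51.0%.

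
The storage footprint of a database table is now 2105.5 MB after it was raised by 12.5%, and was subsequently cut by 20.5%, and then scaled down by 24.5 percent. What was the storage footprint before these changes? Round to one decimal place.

Undoing the 24.5% decrease: 2105.5 ÷ 0.755 ≈ 2788.741722.
Undoing the 20.5% decrease: 2788.741722 ÷ 0.795 ≈ 3507.851223.
Undoing the 12.5% increase: 3507.851223 ÷ 1.125 ≈ 3118.1 MB.

3118.1 MB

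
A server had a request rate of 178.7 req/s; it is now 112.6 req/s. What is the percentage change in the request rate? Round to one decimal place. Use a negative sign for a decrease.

Change: 112.6 − 178.7 = -66.1.
Relative to the original: -66.1 ÷ 178.7 ≈ -37.0%.

-37.0%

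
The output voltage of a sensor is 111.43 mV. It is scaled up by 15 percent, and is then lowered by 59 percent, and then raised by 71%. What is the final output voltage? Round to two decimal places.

Each change multiplies by a factor: 1.15 × 0.41 × 1.71 = 0.806265.
111.43 × 0.806265 = 89.84210895 ≈ 89.84.

89.84 mV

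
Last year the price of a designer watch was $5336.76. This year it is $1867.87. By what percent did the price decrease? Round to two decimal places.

Change: $1867.87 − $5336.76 = -$3468.89.
Relative to the original: -$3468.89 ÷ $5336.76 ≈ -65.00%.
So the price decreased by 65.00%.

65.00%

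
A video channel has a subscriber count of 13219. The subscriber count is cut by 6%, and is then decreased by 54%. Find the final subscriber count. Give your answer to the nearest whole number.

5716

Each change multiplies by a factor: 0.94 × 0.46 = 0.4324.
13219 × 0.4324 = 5715.8956 ≈ 5716.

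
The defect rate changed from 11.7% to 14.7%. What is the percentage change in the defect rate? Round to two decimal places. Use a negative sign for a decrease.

25.64%

The change is 14.7 − 11.7 = 3.0 percentage points.
Relative to the original 11.7%, that is 3.0 ÷ 11.7 ≈ 25.64%.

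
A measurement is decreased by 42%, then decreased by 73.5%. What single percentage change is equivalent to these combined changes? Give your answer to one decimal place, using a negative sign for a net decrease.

A 42% decrease multiplies by 0.58.
Then a 73.5% decrease: 0.58 × 0.265 = 0.1537.
Overall factor 0.1537, i.e. -84.6%.

-84.6%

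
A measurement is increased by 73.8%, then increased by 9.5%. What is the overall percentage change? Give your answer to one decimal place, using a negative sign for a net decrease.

A 73.8% increase multiplies by 1.738.
Then a 9.5% increase: 1.738 × 1.095 = 1.90311.
Overall factor 1.90311, i.e. 90.3%.

90.3%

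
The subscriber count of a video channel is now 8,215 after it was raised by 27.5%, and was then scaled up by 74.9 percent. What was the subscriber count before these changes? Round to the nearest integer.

3,684

Undoing the 74.9% increase: 8,215 ÷ 1.749 ≈ 4696.969697.
Undoing the 27.5% increase: 4696.969697 ÷ 1.275 ≈ 3,684.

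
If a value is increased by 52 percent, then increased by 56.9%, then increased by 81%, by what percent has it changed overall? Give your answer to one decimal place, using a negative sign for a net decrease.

A 52% increase multiplies by 1.52.
Then a 56.9% increase: 1.52 × 1.569 = 2.38488.
Then an 81% increase: 2.38488 × 1.81 = 4.3166328.
Overall factor 4.3166328, i.e. 331.7%.

331.7%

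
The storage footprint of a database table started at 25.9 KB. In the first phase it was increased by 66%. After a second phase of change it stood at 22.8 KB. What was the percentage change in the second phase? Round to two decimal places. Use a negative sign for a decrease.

After the first phase: 25.9 × 1.66 = 42.994.
Second-phase multiplier: 22.8 ÷ 42.994 ≈ 0.530307.
That is a change of -46.97%.

-46.97%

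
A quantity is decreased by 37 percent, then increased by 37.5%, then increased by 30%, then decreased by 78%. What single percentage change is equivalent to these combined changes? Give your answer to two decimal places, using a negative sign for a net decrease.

-75.23%

The combined multiplier is 0.63 × 1.375 × 1.3 × 0.22 = 0.2477475.
That corresponds to a decrease of 75.23%.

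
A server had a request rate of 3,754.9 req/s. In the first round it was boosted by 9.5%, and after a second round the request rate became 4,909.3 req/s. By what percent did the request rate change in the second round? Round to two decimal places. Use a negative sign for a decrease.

19.40%

After the first round: 3,754.9 × 1.095 = 4111.6155.
Second-round multiplier: 4,909.3 ÷ 4111.6155 ≈ 1.194008.
That is a change of 19.40%.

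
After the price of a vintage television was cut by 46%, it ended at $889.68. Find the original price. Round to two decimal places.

The overall multiplier applied was 0.54.
So the original price was $889.68 ÷ 0.54 ≈ $1,647.56.

$1,647.56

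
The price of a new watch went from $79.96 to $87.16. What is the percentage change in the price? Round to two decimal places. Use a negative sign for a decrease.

Change: $87.16 − $79.96 = $7.20.
Relative to the original: $7.20 ÷ $79.96 ≈ 9.00%.

9.00%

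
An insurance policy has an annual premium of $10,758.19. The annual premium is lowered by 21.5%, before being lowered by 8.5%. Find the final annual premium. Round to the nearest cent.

$7,727.34

21.5% decrease: $10,758.19 × 0.785 = $8445.17915.
After the 8.5% decrease: $8445.17915 × 0.915 = $7727.33892225 ≈ $7,727.34.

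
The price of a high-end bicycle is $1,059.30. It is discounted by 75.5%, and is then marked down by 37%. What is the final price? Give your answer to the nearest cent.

$163.50

Each change multiplies by a factor: 0.245 × 0.63 = 0.15435.
$1,059.30 × 0.15435 = $163.502955 ≈ $163.50.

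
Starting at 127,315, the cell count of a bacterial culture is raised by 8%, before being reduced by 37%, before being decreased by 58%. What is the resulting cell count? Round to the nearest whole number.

36,383

8% increase: 127,315 × 1.08 = 137500.2.
After the 37% decrease: 137500.2 × 0.63 = 86625.126.
Apply the 58% decrease: 86625.126 × 0.42 = 36382.55292 ≈ 36,383.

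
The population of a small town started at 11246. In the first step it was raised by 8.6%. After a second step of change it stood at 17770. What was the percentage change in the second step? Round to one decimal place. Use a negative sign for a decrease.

After the first step: 11246 × 1.086 = 12213.156.
Second-step multiplier: 17770 ÷ 12213.156 ≈ 1.45499.
That is a change of 45.5%.

45.5%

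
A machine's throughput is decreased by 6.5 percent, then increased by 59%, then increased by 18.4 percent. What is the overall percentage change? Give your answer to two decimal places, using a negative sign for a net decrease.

76.02%

The combined multiplier is 0.935 × 1.59 × 1.184 = 1.7601936.
That corresponds to an increase of 76.02%.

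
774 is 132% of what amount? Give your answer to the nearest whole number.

774 ÷ 1.32 ≈ 586.

586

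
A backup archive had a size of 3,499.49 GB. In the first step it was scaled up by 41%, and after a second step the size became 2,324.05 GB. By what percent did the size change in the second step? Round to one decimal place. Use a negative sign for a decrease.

-52.9%

After the first step: 3,499.49 × 1.41 = 4934.2809.
Second-step multiplier: 2,324.05 ÷ 4934.2809 ≈ 0.471.
That is a change of -52.9%.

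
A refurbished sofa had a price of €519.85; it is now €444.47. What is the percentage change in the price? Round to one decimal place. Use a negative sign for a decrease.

Change: €444.47 − €519.85 = -€75.38.
Relative to the original: -€75.38 ÷ €519.85 ≈ -14.5%.

-14.5%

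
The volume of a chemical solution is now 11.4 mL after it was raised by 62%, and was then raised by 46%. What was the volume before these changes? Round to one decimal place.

4.8 mL

The overall multiplier applied was 1.62 × 1.46 = 2.3652.
So the original volume was 11.4 ÷ 2.3652 ≈ 4.8 mL.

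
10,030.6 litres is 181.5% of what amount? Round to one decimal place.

10,030.6 litres ÷ 1.815 ≈ 5,526.5 litres.

5,526.5 litres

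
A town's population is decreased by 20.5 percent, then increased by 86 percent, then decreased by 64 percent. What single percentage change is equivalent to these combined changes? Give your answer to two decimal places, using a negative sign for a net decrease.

-46.77%

A 20.5% decrease multiplies by 0.795.
Then an 86% increase: 0.795 × 1.86 = 1.4787.
Then a 64% decrease: 1.4787 × 0.36 = 0.532332.
Overall factor 0.532332, i.e. -46.77%.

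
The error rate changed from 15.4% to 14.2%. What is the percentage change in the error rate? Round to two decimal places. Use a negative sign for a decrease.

The change is 14.2 − 15.4 = -1.2 percentage points.
Relative to the original 15.4%, that is -1.2 ÷ 15.4 ≈ -7.79%.

-7.79%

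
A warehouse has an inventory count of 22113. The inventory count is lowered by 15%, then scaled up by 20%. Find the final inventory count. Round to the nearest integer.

22555

Apply the 15% decrease: 22113 × 0.85 = 18796.05.
Apply the 20% increase: 18796.05 × 1.2 = 22555.26 ≈ 22555.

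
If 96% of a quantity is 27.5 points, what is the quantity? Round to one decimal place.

28.6 points

27.5 points ÷ 0.96 ≈ 28.6 points.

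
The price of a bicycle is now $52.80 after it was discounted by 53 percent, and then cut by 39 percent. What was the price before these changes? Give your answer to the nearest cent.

The overall multiplier applied was 0.47 × 0.61 = 0.2867.
So the original price was $52.80 ÷ 0.2867 ≈ $184.16.

$184.16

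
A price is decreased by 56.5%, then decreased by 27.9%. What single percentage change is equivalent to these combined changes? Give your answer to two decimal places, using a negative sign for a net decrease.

-68.64%

A 56.5% decrease multiplies by 0.435.
Then a 27.9% decrease: 0.435 × 0.721 = 0.313635.
Overall factor 0.313635, i.e. -68.64%.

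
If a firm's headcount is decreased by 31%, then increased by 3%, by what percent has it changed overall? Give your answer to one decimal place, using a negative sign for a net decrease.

The combined multiplier is 0.69 × 1.03 = 0.7107.
That corresponds to a decrease of 28.9%.

-28.9%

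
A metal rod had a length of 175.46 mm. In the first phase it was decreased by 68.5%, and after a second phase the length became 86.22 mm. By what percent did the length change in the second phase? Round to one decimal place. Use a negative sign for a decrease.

56.0%

After the first phase: 175.46 × 0.315 = 55.2699.
Second-phase multiplier: 86.22 ÷ 55.2699 ≈ 1.55998.
That is a change of 56.0%.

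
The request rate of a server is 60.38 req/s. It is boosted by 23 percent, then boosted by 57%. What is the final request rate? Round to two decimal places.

116.60 req/s

23% increase: 60.38 × 1.23 = 74.2674.
57% increase: 74.2674 × 1.57 = 116.599818 ≈ 116.60.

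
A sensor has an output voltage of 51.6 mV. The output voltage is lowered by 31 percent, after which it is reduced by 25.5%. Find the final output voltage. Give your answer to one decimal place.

26.5 mV

After the 31% decrease: 51.6 × 0.69 = 35.604.
25.5% decrease: 35.604 × 0.745 = 26.52498 ≈ 26.5.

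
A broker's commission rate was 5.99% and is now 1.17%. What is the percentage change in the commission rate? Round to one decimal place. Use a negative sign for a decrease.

-80.5%

The change is 1.17 − 5.99 = -4.82 percentage points.
Relative to the original 5.99%, that is -4.82 ÷ 5.99 ≈ -80.5%.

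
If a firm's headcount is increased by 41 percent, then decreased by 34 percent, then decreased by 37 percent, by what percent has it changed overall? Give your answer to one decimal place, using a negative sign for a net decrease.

A 41% increase multiplies by 1.41.
Then a 34% decrease: 1.41 × 0.66 = 0.9306.
Then a 37% decrease: 0.9306 × 0.63 = 0.586278.
Overall factor 0.586278, i.e. -41.4%.

-41.4%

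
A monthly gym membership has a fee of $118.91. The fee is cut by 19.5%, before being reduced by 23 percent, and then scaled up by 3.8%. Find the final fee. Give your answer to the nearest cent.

19.5% decrease: $118.91 × 0.805 = $95.72255.
After the 23% decrease: $95.72255 × 0.77 = $73.7063635.
After the 3.8% increase: $73.7063635 × 1.038 = $76.507205313 ≈ $76.51.

$76.51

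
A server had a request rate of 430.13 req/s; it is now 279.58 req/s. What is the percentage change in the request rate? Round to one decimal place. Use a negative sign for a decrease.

Change: 279.58 − 430.13 = -150.55.
Relative to the original: -150.55 ÷ 430.13 ≈ -35.0%.

-35.0%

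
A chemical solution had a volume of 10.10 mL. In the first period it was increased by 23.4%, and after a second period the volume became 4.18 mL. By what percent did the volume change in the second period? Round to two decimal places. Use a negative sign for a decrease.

-66.46%

After the first period: 10.10 × 1.234 = 12.4634.
Second-period multiplier: 4.18 ÷ 12.4634 ≈ 0.335382.
That is a change of -66.46%.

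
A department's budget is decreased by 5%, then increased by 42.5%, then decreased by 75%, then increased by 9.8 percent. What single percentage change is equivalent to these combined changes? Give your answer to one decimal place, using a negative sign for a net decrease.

-62.8%

A 5% decrease multiplies by 0.95.
Then a 42.5% increase: 0.95 × 1.425 = 1.35375.
Then a 75% decrease: 1.35375 × 0.25 = 0.3384375.
Then a 9.8% increase: 0.3384375 × 1.098 = 0.371604375.
Overall factor 0.371604375, i.e. -62.8%.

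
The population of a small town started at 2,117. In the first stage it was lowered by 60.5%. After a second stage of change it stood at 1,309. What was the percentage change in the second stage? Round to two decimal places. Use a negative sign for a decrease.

After the first stage: 2,117 × 0.395 = 836.215.
Second-stage multiplier: 1,309 ÷ 836.215 ≈ 1.565387.
That is a change of 56.54%.

56.54%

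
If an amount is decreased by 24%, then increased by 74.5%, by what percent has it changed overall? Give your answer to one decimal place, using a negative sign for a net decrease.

The combined multiplier is 0.76 × 1.745 = 1.3262.
That corresponds to an increase of 32.6%.

32.6%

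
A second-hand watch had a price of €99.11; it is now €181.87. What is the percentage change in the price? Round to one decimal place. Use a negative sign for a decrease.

Change: €181.87 − €99.11 = €82.76.
Relative to the original: €82.76 ÷ €99.11 ≈ 83.5%.

83.5%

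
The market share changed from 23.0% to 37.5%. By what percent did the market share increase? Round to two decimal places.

63.04%

The change is 37.5 − 23.0 = 14.5 percentage points.
Relative to the original 23.0%, that is 14.5 ÷ 23.0 ≈ 63.04%.
So the market share rose by 63.04%.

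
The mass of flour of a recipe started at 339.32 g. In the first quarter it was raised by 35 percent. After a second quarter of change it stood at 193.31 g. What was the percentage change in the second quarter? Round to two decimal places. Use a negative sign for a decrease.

After the first quarter: 339.32 × 1.35 = 458.082.
Second-quarter multiplier: 193.31 ÷ 458.082 ≈ 0.421999.
That is a change of -57.80%.

-57.80%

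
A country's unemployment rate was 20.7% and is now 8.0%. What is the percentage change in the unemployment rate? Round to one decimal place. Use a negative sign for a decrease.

The change is 8.0 − 20.7 = -12.7 percentage points.
Relative to the original 20.7%, that is -12.7 ÷ 20.7 ≈ -61.4%.

-61.4%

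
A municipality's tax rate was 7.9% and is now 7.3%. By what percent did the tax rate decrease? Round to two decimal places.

The change is 7.3 − 7.9 = -0.6 percentage points.
Relative to the original 7.9%, that is -0.6 ÷ 7.9 ≈ -7.59%.
So the tax rate fell by 7.59%.

7.59%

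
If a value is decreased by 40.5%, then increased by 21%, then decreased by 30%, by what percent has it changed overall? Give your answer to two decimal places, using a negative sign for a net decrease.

The combined multiplier is 0.595 × 1.21 × 0.7 = 0.503965.
That corresponds to a decrease of 49.60%.

-49.60%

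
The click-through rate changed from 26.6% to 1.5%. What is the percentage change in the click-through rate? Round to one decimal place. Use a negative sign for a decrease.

The change is 1.5 − 26.6 = -25.1 percentage points.
Relative to the original 26.6%, that is -25.1 ÷ 26.6 ≈ -94.4%.

-94.4%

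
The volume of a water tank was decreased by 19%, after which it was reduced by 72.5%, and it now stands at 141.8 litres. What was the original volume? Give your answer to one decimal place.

636.6 litres

Undoing the 72.5% decrease: 141.8 ÷ 0.275 ≈ 515.636364.
Undoing the 19% decrease: 515.636364 ÷ 0.81 ≈ 636.6 litres.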